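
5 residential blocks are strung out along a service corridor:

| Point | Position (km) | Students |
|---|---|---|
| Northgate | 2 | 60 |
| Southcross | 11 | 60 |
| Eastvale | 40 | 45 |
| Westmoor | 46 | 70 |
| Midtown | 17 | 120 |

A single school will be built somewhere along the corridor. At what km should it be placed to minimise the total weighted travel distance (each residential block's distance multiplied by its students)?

For a sum of weighted absolute distances on a line, the optimum is the weighted median (not the mean). Total weight W = 355; half-weight = 177.5.
Sort by position and accumulate weight:
  km 2 (Northgate, w=60) → cum 60
  km 11 (Southcross, w=60) → cum 120
  km 17 (Midtown, w=120) → cum 240  ≥ 177.5 → median here
  km 40 (Eastvale, w=45) → cum 285
  km 46 (Westmoor, w=70) → cum 355
Optimal location: km 17.

x = 17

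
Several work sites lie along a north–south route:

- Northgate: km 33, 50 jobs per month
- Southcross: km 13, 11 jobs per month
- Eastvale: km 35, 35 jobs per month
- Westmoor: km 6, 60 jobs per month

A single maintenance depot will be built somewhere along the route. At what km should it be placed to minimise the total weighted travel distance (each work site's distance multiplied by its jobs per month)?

For a sum of weighted absolute distances on a line, the optimum is the weighted median (not the mean). Total weight W = 156; half-weight = 78.
Sort by position and accumulate weight:
  km 6 (Westmoor, w=60) → cum 60
  km 13 (Southcross, w=11) → cum 71
  km 33 (Northgate, w=50) → cum 121  ≥ 78 → median here
  km 35 (Eastvale, w=35) → cum 156
Optimal location: km 33.

x = 33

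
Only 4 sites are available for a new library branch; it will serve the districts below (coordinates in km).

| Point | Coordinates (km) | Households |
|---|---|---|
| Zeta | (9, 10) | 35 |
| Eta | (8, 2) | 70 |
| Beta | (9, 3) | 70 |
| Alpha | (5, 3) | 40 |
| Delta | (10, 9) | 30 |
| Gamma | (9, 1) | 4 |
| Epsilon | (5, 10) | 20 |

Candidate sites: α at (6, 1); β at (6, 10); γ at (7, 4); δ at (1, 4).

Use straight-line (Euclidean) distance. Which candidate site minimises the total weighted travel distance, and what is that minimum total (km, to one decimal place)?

γ, total 939.7 km

Total weighted distance at each candidate:
  α (6, 1): total = 1291.8
  β (6, 10): total = 1679.8
  γ (7, 4): total = 939.7
  δ (1, 4): total = 2076.2
Minimum is at γ with total 939.7 km.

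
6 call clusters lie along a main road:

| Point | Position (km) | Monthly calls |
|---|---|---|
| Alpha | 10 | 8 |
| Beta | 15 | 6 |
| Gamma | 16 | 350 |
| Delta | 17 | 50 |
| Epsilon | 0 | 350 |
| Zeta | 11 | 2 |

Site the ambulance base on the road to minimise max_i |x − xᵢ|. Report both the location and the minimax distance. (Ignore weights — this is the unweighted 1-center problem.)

The 1-center on a line is the midpoint of the two extreme points: leftmost at 0, rightmost at 17.
Optimal location = (0 + 17)/2 = 8.5; maximum distance = (17 − 0)/2 = 8.5.

location 8.5, max distance 8.5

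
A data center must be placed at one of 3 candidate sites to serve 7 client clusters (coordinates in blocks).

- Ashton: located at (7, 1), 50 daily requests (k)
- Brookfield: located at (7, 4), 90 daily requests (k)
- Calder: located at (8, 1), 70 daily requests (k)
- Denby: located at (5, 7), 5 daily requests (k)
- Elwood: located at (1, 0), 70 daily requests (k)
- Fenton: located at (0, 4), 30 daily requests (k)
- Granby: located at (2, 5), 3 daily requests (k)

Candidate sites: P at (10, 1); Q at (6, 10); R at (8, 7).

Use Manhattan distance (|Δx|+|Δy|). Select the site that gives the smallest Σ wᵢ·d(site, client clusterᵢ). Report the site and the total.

P, total 2011 blocks

Total weighted distance at each candidate:
  P (10, 1): total = 2011
  Q (6, 10): total = 3357
  R (8, 7): total = 2479
Minimum is at P with total 2011 blocks.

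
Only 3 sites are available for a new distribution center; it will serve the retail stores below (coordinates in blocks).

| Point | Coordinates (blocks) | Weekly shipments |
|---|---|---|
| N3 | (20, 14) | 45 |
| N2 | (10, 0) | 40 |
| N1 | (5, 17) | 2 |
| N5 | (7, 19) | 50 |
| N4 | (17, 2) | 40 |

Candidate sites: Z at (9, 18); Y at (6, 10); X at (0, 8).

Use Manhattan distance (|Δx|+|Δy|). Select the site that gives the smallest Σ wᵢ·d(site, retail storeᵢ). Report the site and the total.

Total weighted distance at each candidate:
  Z (9, 18): total = 2555
  Y (6, 10): total = 2646
  X (0, 8): total = 3738
Minimum is at Z with total 2555 blocks.

Z, total 2555 blocks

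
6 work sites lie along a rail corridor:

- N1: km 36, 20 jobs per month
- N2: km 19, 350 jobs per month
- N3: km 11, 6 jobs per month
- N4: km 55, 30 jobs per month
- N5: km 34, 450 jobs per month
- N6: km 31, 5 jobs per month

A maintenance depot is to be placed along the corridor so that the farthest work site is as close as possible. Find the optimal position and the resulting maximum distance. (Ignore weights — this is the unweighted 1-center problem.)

The 1-center on a line is the midpoint of the two extreme points: leftmost at 11, rightmost at 55.
Optimal location = (11 + 55)/2 = 33; maximum distance = (55 − 11)/2 = 22.

location 33, max distance 22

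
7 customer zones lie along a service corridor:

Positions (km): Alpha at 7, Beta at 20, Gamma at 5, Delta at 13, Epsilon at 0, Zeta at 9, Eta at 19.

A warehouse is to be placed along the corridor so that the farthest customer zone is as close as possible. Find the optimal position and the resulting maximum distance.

The 1-center on a line is the midpoint of the two extreme points: leftmost at 0, rightmost at 20.
Optimal location = (0 + 20)/2 = 10; maximum distance = (20 − 0)/2 = 10.

location 10, max distance 10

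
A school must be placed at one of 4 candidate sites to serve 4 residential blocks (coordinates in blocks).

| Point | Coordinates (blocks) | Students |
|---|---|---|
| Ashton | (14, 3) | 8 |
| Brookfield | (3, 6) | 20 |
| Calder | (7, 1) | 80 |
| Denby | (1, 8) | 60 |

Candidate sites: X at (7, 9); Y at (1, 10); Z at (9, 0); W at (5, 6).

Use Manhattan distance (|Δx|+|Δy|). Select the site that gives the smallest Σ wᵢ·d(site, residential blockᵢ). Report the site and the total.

Total weighted distance at each candidate:
  X (7, 9): total = 1304
  Y (1, 10): total = 1600
  Z (9, 0): total = 1504
  W (5, 6): total = 1056
Minimum is at W with total 1056 blocks.

W, total 1056 blocks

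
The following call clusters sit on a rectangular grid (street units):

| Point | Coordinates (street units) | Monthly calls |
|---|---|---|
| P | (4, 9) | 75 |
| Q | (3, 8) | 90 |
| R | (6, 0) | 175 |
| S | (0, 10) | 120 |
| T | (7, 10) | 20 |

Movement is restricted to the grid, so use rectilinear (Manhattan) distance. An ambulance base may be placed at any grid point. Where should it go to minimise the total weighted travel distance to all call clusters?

(4, 8)

Manhattan distance separates: Σwᵢ(|x−xᵢ|+|y−yᵢ|) = Σwᵢ|x−xᵢ| + Σwᵢ|y−yᵢ|, so x and y are optimised independently as 1-D weighted medians.
Total weight W = 480; half = 240.
x-coordinate, sorted with cumulative weight:
  x=0 (S, w=120) cum 120
  x=3 (Q, w=90) cum 210
  x=4 (P, w=75) cum 285  ← median
  x=6 (R, w=175) cum 460
  x=7 (T, w=20) cum 480
⇒ x* = 4
y-coordinate, sorted with cumulative weight:
  y=0 (R, w=175) cum 175
  y=8 (Q, w=90) cum 265  ← median
  y=9 (P, w=75) cum 340
  y=10 (S, w=120) cum 460
  y=10 (T, w=20) cum 480
⇒ y* = 8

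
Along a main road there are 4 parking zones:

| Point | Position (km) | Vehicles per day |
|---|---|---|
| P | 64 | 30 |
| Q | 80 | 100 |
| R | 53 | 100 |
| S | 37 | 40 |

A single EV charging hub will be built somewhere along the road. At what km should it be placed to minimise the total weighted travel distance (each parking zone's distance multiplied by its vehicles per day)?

x = 53

For a sum of weighted absolute distances on a line, the optimum is the weighted median (not the mean). Total weight W = 270; half-weight = 135.
Sort by position and accumulate weight:
  km 37 (S, w=40) → cum 40
  km 53 (R, w=100) → cum 140  ≥ 135 → median here
  km 64 (P, w=30) → cum 170
  km 80 (Q, w=100) → cum 270
Optimal location: km 53.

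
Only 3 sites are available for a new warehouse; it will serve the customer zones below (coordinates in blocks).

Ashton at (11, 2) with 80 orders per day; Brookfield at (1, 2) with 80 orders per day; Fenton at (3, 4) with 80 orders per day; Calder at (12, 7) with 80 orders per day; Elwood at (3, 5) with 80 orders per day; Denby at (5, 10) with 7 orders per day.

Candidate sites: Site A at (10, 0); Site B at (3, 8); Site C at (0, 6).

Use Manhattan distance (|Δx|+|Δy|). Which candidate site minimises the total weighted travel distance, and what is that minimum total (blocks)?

Site B, total 3148 blocks

Total weighted distance at each candidate:
  Site A (10, 0): total = 3785
  Site B (3, 8): total = 3148
  Site C (0, 6): total = 3423
Minimum is at Site B with total 3148 blocks.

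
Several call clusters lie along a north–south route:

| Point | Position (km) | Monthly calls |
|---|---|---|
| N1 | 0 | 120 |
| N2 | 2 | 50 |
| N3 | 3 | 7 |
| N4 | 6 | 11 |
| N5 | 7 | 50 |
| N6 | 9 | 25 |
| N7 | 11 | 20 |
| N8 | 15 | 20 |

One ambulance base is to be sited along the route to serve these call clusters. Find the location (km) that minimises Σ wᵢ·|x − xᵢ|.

x = 2

For a sum of weighted absolute distances on a line, the optimum is the weighted median (not the mean). Total weight W = 303; half-weight = 151.5.
Sort by position and accumulate weight:
  km 0 (N1, w=120) → cum 120
  km 2 (N2, w=50) → cum 170  ≥ 151.5 → median here
  km 3 (N3, w=7) → cum 177
  km 6 (N4, w=11) → cum 188
  km 7 (N5, w=50) → cum 238
  km 9 (N6, w=25) → cum 263
  km 11 (N7, w=20) → cum 283
  km 15 (N8, w=20) → cum 303
Optimal location: km 2.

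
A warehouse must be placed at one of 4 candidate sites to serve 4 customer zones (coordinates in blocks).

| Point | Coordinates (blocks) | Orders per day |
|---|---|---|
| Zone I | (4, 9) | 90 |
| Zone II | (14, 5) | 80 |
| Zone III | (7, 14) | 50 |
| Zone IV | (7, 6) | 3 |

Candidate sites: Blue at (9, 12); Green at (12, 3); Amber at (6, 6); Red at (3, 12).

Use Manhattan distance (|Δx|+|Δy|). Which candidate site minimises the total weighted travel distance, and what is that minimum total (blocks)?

Amber, total 1623 blocks

Total weighted distance at each candidate:
  Blue (9, 12): total = 1904
  Green (12, 3): total = 2404
  Amber (6, 6): total = 1623
  Red (3, 12): total = 2130
Minimum is at Amber with total 1623 blocks.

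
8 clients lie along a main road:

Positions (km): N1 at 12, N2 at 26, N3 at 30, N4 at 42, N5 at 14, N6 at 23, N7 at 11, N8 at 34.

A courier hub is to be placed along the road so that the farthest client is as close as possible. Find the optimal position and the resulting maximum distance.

location 26.5, max distance 15.5

The 1-center on a line is the midpoint of the two extreme points: leftmost at 11, rightmost at 42.
Optimal location = (11 + 42)/2 = 26.5; maximum distance = (42 − 11)/2 = 15.5.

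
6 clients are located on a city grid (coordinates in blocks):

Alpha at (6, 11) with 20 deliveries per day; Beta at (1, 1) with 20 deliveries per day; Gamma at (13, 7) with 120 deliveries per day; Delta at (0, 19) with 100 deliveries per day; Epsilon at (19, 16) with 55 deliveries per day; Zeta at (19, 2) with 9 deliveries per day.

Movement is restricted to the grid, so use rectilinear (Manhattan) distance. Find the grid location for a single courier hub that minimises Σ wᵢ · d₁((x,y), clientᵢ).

(13, 11)

Manhattan distance separates: Σwᵢ(|x−xᵢ|+|y−yᵢ|) = Σwᵢ|x−xᵢ| + Σwᵢ|y−yᵢ|, so x and y are optimised independently as 1-D weighted medians.
Total weight W = 324; half = 162.
x-coordinate, sorted with cumulative weight:
  x=0 (Delta, w=100) cum 100
  x=1 (Beta, w=20) cum 120
  x=6 (Alpha, w=20) cum 140
  x=13 (Gamma, w=120) cum 260  ← median
  x=19 (Epsilon, w=55) cum 315
  x=19 (Zeta, w=9) cum 324
⇒ x* = 13
y-coordinate, sorted with cumulative weight:
  y=1 (Beta, w=20) cum 20
  y=2 (Zeta, w=9) cum 29
  y=7 (Gamma, w=120) cum 149
  y=11 (Alpha, w=20) cum 169  ← median
  y=16 (Epsilon, w=55) cum 224
  y=19 (Delta, w=100) cum 324
⇒ y* = 11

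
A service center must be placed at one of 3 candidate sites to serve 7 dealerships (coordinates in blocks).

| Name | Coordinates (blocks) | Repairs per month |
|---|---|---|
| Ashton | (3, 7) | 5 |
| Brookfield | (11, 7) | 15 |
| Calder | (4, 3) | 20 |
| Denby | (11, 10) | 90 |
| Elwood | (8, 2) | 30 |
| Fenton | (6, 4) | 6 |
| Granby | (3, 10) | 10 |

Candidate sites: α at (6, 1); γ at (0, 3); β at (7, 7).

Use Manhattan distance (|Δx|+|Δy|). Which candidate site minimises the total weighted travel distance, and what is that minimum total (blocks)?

Total weighted distance at each candidate:
  α (6, 1): total = 1778
  γ (0, 3): total = 2372
  β (7, 7): total = 1124
Minimum is at β with total 1124 blocks.

β, total 1124 blocks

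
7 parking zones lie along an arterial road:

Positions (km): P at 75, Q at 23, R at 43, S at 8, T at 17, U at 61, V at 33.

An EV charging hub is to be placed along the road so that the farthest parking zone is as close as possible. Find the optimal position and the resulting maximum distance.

The 1-center on a line is the midpoint of the two extreme points: leftmost at 8, rightmost at 75.
Optimal location = (8 + 75)/2 = 41.5; maximum distance = (75 − 8)/2 = 33.5.

location 41.5, max distance 33.5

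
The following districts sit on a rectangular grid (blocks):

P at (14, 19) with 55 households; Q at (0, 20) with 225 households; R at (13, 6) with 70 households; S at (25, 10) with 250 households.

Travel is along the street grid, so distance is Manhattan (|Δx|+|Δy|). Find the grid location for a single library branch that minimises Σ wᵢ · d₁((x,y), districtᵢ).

(14, 10)

Manhattan distance separates: Σwᵢ(|x−xᵢ|+|y−yᵢ|) = Σwᵢ|x−xᵢ| + Σwᵢ|y−yᵢ|, so x and y are optimised independently as 1-D weighted medians.
Total weight W = 600; half = 300.
x-coordinate, sorted with cumulative weight:
  x=0 (Q, w=225) cum 225
  x=13 (R, w=70) cum 295
  x=14 (P, w=55) cum 350  ← median
  x=25 (S, w=250) cum 600
⇒ x* = 14
y-coordinate, sorted with cumulative weight:
  y=6 (R, w=70) cum 70
  y=10 (S, w=250) cum 320  ← median
  y=19 (P, w=55) cum 375
  y=20 (Q, w=225) cum 600
⇒ y* = 10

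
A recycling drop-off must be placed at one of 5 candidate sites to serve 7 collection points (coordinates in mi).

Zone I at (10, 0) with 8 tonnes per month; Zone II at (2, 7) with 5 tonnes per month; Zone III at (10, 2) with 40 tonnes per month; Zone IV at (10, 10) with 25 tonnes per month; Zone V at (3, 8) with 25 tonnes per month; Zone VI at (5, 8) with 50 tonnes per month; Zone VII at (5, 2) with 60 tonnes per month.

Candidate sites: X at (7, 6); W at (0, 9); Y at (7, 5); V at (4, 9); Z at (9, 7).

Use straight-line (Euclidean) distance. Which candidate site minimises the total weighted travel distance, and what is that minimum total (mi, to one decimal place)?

Total weighted distance at each candidate:
  X (7, 6): total = 925.7
  W (0, 9): total = 1711.4
  Y (7, 5): total = 910.7
  V (4, 9): total = 1151.9
  Z (9, 7): total = 1117.0
Minimum is at Y with total 910.7 mi.

Y, total 910.7 mi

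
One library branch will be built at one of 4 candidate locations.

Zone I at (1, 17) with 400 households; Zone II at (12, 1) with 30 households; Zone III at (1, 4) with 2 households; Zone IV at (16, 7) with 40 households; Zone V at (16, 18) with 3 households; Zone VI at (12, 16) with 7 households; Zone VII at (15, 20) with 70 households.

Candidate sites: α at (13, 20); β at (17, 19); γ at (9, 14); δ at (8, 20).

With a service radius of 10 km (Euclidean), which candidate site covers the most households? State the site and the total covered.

Coverage radius r = 10 km; a point is covered iff (Δx)²+(Δy)² ≤ 10² = 100.
  α (13, 20): covers {Zone V, Zone VI, Zone VII} → 80
  β (17, 19): covers {Zone V, Zone VI, Zone VII} → 80
  γ (9, 14): covers {Zone I, Zone IV, Zone V, Zone VI, Zone VII} → 520
  δ (8, 20): covers {Zone I, Zone V, Zone VI, Zone VII} → 480
Maximum coverage at γ: 520 households.

γ, covering 520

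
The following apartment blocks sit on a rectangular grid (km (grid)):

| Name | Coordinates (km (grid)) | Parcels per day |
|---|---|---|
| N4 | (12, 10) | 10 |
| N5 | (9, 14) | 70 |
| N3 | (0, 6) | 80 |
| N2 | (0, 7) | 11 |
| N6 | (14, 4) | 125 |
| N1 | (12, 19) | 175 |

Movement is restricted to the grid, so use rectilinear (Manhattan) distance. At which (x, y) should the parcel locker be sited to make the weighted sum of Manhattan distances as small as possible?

(12, 14)

Manhattan distance separates: Σwᵢ(|x−xᵢ|+|y−yᵢ|) = Σwᵢ|x−xᵢ| + Σwᵢ|y−yᵢ|, so x and y are optimised independently as 1-D weighted medians.
Total weight W = 471; half = 235.5.
x-coordinate, sorted with cumulative weight:
  x=0 (N3, w=80) cum 80
  x=0 (N2, w=11) cum 91
  x=9 (N5, w=70) cum 161
  x=12 (N4, w=10) cum 171
  x=12 (N1, w=175) cum 346  ← median
  x=14 (N6, w=125) cum 471
⇒ x* = 12
y-coordinate, sorted with cumulative weight:
  y=4 (N6, w=125) cum 125
  y=6 (N3, w=80) cum 205
  y=7 (N2, w=11) cum 216
  y=10 (N4, w=10) cum 226
  y=14 (N5, w=70) cum 296  ← median
  y=19 (N1, w=175) cum 471
⇒ y* = 14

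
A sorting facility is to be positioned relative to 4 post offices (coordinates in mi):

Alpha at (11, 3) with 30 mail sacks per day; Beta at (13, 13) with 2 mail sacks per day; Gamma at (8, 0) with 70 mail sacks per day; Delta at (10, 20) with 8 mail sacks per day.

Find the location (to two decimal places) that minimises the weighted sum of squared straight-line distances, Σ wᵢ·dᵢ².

The minimiser of Σwᵢ‖p−pᵢ‖² is the weighted centroid p* = (Σwᵢpᵢ)/(Σwᵢ).
Σwᵢ = 110.
Σwᵢxᵢ = 30·11 + 2·13 + 70·8 + 8·10 = 996.
Σwᵢyᵢ = 30·3 + 2·13 + 70·0 + 8·20 = 276.
x* = 996/110 = 9.05, y* = 276/110 = 2.51.

(9.05, 2.51)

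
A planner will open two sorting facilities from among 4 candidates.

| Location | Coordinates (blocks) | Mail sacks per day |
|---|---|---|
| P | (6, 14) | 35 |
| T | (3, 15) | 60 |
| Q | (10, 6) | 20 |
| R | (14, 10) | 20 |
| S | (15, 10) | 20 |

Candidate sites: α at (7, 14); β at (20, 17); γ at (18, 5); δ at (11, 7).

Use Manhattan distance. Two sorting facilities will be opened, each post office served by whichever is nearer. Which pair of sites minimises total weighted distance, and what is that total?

Evaluate every pair (each demand assigned to the nearer of the two):
  {α, δ}: total = 635
  {α, γ}: total = 855
  {α, β}: total = 1015
  {β, δ}: total = 1680
  {γ, δ}: total = 1680
  {β, γ}: total = 2255
Best pair: {α, δ} with total 635.

{α, δ}, total 635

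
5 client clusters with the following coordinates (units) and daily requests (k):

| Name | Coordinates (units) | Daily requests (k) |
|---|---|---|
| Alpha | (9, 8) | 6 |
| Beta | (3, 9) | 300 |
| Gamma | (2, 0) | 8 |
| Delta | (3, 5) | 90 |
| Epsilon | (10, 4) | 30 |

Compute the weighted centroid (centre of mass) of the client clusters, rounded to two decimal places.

(3.55, 7.65)

The minimiser of Σwᵢ‖p−pᵢ‖² is the weighted centroid p* = (Σwᵢpᵢ)/(Σwᵢ).
Σwᵢ = 434.
Σwᵢxᵢ = 6·9 + 300·3 + 8·2 + 90·3 + 30·10 = 1540.
Σwᵢyᵢ = 6·8 + 300·9 + 8·0 + 90·5 + 30·4 = 3318.
x* = 1540/434 = 3.55, y* = 3318/434 = 7.65.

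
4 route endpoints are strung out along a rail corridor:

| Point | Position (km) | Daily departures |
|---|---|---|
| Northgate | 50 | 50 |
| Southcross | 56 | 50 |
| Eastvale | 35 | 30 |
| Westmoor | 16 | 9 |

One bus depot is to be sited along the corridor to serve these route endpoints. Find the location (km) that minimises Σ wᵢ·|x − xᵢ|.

For a sum of weighted absolute distances on a line, the optimum is the weighted median (not the mean). Total weight W = 139; half-weight = 69.5.
Sort by position and accumulate weight:
  km 16 (Westmoor, w=9) → cum 9
  km 35 (Eastvale, w=30) → cum 39
  km 50 (Northgate, w=50) → cum 89  ≥ 69.5 → median here
  km 56 (Southcross, w=50) → cum 139
Optimal location: km 50.

x = 50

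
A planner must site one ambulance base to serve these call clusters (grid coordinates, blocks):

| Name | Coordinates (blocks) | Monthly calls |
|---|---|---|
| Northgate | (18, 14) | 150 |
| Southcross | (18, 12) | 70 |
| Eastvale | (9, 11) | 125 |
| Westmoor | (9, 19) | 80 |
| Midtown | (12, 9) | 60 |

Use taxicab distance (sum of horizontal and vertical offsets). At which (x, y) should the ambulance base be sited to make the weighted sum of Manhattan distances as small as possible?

Manhattan distance separates: Σwᵢ(|x−xᵢ|+|y−yᵢ|) = Σwᵢ|x−xᵢ| + Σwᵢ|y−yᵢ|, so x and y are optimised independently as 1-D weighted medians.
Total weight W = 485; half = 242.5.
x-coordinate, sorted with cumulative weight:
  x=9 (Eastvale, w=125) cum 125
  x=9 (Westmoor, w=80) cum 205
  x=12 (Midtown, w=60) cum 265  ← median
  x=18 (Northgate, w=150) cum 415
  x=18 (Southcross, w=70) cum 485
⇒ x* = 12
y-coordinate, sorted with cumulative weight:
  y=9 (Midtown, w=60) cum 60
  y=11 (Eastvale, w=125) cum 185
  y=12 (Southcross, w=70) cum 255  ← median
  y=14 (Northgate, w=150) cum 405
  y=19 (Westmoor, w=80) cum 485
⇒ y* = 12

(12, 12)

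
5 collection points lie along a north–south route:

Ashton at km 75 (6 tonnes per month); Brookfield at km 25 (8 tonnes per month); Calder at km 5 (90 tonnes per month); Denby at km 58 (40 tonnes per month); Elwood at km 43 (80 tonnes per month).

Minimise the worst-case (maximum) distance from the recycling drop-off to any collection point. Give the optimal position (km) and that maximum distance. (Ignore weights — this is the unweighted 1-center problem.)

The 1-center on a line is the midpoint of the two extreme points: leftmost at 5, rightmost at 75.
Optimal location = (5 + 75)/2 = 40; maximum distance = (75 − 5)/2 = 35.

location 40, max distance 35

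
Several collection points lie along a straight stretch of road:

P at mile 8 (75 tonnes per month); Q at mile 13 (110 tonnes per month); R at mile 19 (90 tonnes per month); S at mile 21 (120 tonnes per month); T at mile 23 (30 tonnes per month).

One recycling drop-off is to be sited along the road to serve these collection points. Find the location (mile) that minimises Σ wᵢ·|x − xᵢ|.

x = 19

For a sum of weighted absolute distances on a line, the optimum is the weighted median (not the mean). Total weight W = 425; half-weight = 212.5.
Sort by position and accumulate weight:
  mile 8 (P, w=75) → cum 75
  mile 13 (Q, w=110) → cum 185
  mile 19 (R, w=90) → cum 275  ≥ 212.5 → median here
  mile 21 (S, w=120) → cum 395
  mile 23 (T, w=30) → cum 425
Optimal location: mile 19.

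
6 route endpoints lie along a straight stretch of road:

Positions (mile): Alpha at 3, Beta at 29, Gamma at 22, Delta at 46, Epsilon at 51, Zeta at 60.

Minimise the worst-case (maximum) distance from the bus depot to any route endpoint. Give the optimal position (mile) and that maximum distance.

location 31.5, max distance 28.5

The 1-center on a line is the midpoint of the two extreme points: leftmost at 3, rightmost at 60.
Optimal location = (3 + 60)/2 = 31.5; maximum distance = (60 − 3)/2 = 28.5.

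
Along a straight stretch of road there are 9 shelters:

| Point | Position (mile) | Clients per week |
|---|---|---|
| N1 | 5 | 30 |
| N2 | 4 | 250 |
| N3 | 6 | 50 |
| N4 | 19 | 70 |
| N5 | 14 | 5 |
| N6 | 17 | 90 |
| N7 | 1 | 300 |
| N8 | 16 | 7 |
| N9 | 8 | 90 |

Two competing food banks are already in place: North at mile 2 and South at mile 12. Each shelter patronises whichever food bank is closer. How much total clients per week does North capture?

630

The indifferent point is the midpoint (2+12)/2 = 7; shelters left of it (closer to North at 2) go to North, those right go to South.
  N7 at 1 (w=300) → North
  N2 at 4 (w=250) → North
  N1 at 5 (w=30) → North
  N3 at 6 (w=50) → North
  N9 at 8 (w=90) → South
  N5 at 14 (w=5) → South
  N8 at 16 (w=7) → South
  N6 at 17 (w=90) → South
  N4 at 19 (w=70) → South
North captures 630; South captures 262.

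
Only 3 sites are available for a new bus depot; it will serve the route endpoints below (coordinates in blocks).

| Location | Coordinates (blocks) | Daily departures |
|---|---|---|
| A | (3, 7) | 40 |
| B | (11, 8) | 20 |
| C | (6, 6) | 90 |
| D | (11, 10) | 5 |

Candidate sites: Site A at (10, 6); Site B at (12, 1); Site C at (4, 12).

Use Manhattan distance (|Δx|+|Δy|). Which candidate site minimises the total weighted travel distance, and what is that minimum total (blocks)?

Site A, total 765 blocks

Total weighted distance at each candidate:
  Site A (10, 6): total = 765
  Site B (12, 1): total = 1800
  Site C (4, 12): total = 1225
Minimum is at Site A with total 765 blocks.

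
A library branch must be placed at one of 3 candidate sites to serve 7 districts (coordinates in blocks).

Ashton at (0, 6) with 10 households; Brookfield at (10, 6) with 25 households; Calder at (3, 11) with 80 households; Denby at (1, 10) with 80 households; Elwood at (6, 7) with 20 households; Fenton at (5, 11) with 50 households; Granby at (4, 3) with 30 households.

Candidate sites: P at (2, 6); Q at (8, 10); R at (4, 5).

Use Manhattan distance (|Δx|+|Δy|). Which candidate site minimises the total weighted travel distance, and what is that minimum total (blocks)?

Total weighted distance at each candidate:
  P (2, 6): total = 1750
  Q (8, 10): total = 1940
  R (4, 5): total = 1915
Minimum is at P with total 1750 blocks.

P, total 1750 blocks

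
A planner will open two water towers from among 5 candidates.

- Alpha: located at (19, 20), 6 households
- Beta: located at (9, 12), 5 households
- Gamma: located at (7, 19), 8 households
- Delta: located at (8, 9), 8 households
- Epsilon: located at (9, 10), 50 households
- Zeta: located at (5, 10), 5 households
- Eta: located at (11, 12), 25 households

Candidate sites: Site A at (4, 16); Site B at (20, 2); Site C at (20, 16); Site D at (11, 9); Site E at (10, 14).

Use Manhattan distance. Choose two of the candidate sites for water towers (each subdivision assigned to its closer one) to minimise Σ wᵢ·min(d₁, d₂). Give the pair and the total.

Evaluate every pair (each demand assigned to the nearer of the two):
  {Site C, Site D}: total = 451
  {Site D, Site E}: total = 453
  {Site A, Site D}: total = 471
  {Site B, Site D}: total = 535
  {Site C, Site E}: total = 535
  {Site A, Site E}: total = 569
  {Site B, Site E}: total = 595
  {Site A, Site C}: total = 1071
  {Site A, Site B}: total = 1155
  {Site B, Site C}: total = 1665
Best pair: {Site C, Site D} with total 451.

{Site C, Site D}, total 451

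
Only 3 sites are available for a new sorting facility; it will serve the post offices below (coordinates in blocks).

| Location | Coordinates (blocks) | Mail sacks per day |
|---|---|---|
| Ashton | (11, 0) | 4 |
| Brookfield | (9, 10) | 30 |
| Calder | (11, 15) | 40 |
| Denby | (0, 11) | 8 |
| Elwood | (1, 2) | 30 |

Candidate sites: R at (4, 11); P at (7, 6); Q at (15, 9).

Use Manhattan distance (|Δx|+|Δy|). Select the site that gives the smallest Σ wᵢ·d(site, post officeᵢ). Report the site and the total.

R, total 1084 blocks

Total weighted distance at each candidate:
  R (4, 11): total = 1084
  P (7, 6): total = 1136
  Q (15, 9): total = 1428
Minimum is at R with total 1084 blocks.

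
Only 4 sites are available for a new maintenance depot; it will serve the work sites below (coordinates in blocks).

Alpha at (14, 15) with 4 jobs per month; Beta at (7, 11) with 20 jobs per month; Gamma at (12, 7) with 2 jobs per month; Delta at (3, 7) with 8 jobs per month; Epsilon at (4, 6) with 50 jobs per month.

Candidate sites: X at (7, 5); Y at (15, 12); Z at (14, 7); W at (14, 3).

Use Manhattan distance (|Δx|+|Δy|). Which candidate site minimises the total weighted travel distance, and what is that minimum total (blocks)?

Total weighted distance at each candidate:
  X (7, 5): total = 450
  Y (15, 12): total = 1198
  Z (14, 7): total = 894
  W (14, 3): total = 1130
Minimum is at X with total 450 blocks.

X, total 450 blocks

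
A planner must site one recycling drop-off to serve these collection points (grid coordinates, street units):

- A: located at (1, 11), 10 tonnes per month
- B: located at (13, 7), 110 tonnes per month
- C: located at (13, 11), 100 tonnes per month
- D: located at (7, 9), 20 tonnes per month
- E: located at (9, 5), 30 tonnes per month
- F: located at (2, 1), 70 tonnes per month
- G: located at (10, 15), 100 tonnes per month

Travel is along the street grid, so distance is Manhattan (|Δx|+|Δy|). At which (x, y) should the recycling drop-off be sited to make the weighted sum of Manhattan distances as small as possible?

(10, 9)

Manhattan distance separates: Σwᵢ(|x−xᵢ|+|y−yᵢ|) = Σwᵢ|x−xᵢ| + Σwᵢ|y−yᵢ|, so x and y are optimised independently as 1-D weighted medians.
Total weight W = 440; half = 220.
x-coordinate, sorted with cumulative weight:
  x=1 (A, w=10) cum 10
  x=2 (F, w=70) cum 80
  x=7 (D, w=20) cum 100
  x=9 (E, w=30) cum 130
  x=10 (G, w=100) cum 230  ← median
  x=13 (B, w=110) cum 340
  x=13 (C, w=100) cum 440
⇒ x* = 10
y-coordinate, sorted with cumulative weight:
  y=1 (F, w=70) cum 70
  y=5 (E, w=30) cum 100
  y=7 (B, w=110) cum 210
  y=9 (D, w=20) cum 230  ← median
  y=11 (A, w=10) cum 240
  y=11 (C, w=100) cum 340
  y=15 (G, w=100) cum 440
⇒ y* = 9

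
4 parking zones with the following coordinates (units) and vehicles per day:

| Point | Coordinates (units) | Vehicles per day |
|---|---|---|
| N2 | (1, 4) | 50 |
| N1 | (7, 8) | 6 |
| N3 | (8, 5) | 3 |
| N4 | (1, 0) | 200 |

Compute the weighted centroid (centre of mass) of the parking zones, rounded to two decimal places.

The minimiser of Σwᵢ‖p−pᵢ‖² is the weighted centroid p* = (Σwᵢpᵢ)/(Σwᵢ).
Σwᵢ = 259.
Σwᵢxᵢ = 50·1 + 6·7 + 3·8 + 200·1 = 316.
Σwᵢyᵢ = 50·4 + 6·8 + 3·5 + 200·0 = 263.
x* = 316/259 = 1.22, y* = 263/259 = 1.02.

(1.22, 1.02)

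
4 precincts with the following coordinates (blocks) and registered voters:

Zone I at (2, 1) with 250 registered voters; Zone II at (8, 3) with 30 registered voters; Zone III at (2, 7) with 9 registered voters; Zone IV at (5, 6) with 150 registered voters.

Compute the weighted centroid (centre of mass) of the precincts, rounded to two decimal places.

The minimiser of Σwᵢ‖p−pᵢ‖² is the weighted centroid p* = (Σwᵢpᵢ)/(Σwᵢ).
Σwᵢ = 439.
Σwᵢxᵢ = 250·2 + 30·8 + 9·2 + 150·5 = 1508.
Σwᵢyᵢ = 250·1 + 30·3 + 9·7 + 150·6 = 1303.
x* = 1508/439 = 3.44, y* = 1303/439 = 2.97.

(3.44, 2.97)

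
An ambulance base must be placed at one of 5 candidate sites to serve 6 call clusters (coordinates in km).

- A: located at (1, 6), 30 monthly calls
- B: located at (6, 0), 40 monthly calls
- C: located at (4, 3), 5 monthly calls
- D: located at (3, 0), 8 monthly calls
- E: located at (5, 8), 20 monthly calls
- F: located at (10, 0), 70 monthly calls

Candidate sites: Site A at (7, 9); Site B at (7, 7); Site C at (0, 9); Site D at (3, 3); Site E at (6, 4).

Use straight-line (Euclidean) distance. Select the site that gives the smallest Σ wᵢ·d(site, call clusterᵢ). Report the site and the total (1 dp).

Total weighted distance at each candidate:
  Site A (7, 9): total = 1384.6
  Site B (7, 7): total = 1132.6
  Site C (0, 9): total = 1683.2
  Site D (3, 3): total = 947.7
  Site E (6, 4): total = 851.2
Minimum is at Site E with total 851.2 km.

Site E, total 851.2 km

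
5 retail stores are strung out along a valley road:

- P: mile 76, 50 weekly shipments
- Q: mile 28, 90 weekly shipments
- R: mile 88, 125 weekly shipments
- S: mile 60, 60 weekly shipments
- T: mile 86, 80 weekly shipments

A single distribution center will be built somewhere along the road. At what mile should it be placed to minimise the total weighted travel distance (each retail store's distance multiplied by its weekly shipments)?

x = 86

For a sum of weighted absolute distances on a line, the optimum is the weighted median (not the mean). Total weight W = 405; half-weight = 202.5.
Sort by position and accumulate weight:
  mile 28 (Q, w=90) → cum 90
  mile 60 (S, w=60) → cum 150
  mile 76 (P, w=50) → cum 200
  mile 86 (T, w=80) → cum 280  ≥ 202.5 → median here
  mile 88 (R, w=125) → cum 405
Optimal location: mile 86.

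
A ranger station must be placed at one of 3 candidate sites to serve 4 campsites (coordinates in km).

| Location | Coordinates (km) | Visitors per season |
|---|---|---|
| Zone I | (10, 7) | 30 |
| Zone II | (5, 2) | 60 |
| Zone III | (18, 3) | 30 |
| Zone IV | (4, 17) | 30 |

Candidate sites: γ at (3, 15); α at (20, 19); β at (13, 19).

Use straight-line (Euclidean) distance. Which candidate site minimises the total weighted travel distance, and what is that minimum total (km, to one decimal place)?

Total weighted distance at each candidate:
  γ (3, 15): total = 1751.4
  α (20, 19): total = 2796.4
  β (13, 19): total = 2277.9
Minimum is at γ with total 1751.4 km.

γ, total 1751.4 km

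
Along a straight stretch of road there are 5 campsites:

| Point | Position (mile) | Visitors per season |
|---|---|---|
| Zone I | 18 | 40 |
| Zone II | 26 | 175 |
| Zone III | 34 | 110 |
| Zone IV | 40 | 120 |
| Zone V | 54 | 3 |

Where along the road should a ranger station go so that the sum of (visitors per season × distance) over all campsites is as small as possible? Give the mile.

x = 34

For a sum of weighted absolute distances on a line, the optimum is the weighted median (not the mean). Total weight W = 448; half-weight = 224.
Sort by position and accumulate weight:
  mile 18 (Zone I, w=40) → cum 40
  mile 26 (Zone II, w=175) → cum 215
  mile 34 (Zone III, w=110) → cum 325  ≥ 224 → median here
  mile 40 (Zone IV, w=120) → cum 445
  mile 54 (Zone V, w=3) → cum 448
Optimal location: mile 34.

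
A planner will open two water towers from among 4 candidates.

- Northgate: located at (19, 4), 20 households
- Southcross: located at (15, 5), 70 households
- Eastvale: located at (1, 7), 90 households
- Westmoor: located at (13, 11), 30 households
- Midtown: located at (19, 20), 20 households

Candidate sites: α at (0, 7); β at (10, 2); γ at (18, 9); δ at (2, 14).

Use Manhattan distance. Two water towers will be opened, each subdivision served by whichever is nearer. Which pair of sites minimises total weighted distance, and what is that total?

Evaluate every pair (each demand assigned to the nearer of the two):
  {α, γ}: total = 1150
  {α, β}: total = 1770
  {γ, δ}: total = 1780
  {β, γ}: total = 2320
  {β, δ}: total = 2320
  {α, δ}: total = 2600
Best pair: {α, γ} with total 1150.

{α, γ}, total 1150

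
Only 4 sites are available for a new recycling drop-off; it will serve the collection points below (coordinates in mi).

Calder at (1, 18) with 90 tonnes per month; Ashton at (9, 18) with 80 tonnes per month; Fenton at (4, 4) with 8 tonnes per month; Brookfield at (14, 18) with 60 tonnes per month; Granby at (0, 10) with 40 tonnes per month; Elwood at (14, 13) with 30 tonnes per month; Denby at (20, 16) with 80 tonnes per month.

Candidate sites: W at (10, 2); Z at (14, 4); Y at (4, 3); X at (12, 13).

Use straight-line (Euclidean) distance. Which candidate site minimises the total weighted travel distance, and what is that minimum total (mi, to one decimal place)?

Total weighted distance at each candidate:
  W (10, 2): total = 6214.6
  Z (14, 4): total = 5781.3
  Y (4, 3): total = 6127.3
  X (12, 13): total = 3211.7
Minimum is at X with total 3211.7 mi.

X, total 3211.7 mi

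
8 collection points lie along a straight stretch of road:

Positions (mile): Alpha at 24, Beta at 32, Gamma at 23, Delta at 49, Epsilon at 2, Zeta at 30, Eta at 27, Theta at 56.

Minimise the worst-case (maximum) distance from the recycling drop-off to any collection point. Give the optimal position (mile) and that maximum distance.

location 29, max distance 27

The 1-center on a line is the midpoint of the two extreme points: leftmost at 2, rightmost at 56.
Optimal location = (2 + 56)/2 = 29; maximum distance = (56 − 2)/2 = 27.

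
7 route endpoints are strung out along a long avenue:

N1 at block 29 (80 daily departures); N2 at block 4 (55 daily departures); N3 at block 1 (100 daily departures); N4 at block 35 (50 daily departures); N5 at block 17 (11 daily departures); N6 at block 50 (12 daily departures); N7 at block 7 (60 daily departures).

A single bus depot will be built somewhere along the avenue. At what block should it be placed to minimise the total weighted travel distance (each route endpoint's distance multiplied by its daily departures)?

x = 7

For a sum of weighted absolute distances on a line, the optimum is the weighted median (not the mean). Total weight W = 368; half-weight = 184.
Sort by position and accumulate weight:
  block 1 (N3, w=100) → cum 100
  block 4 (N2, w=55) → cum 155
  block 7 (N7, w=60) → cum 215  ≥ 184 → median here
  block 17 (N5, w=11) → cum 226
  block 29 (N1, w=80) → cum 306
  block 35 (N4, w=50) → cum 356
  block 50 (N6, w=12) → cum 368
Optimal location: block 7.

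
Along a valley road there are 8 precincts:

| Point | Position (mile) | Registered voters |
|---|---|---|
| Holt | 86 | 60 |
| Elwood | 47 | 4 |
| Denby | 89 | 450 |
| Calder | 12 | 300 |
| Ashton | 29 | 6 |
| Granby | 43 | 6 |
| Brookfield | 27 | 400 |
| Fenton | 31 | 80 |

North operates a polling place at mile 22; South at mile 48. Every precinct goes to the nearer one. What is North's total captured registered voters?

The indifferent point is the midpoint (22+48)/2 = 35; precincts left of it (closer to North at 22) go to North, those right go to South.
  Calder at 12 (w=300) → North
  Brookfield at 27 (w=400) → North
  Ashton at 29 (w=6) → North
  Fenton at 31 (w=80) → North
  Granby at 43 (w=6) → South
  Elwood at 47 (w=4) → South
  Holt at 86 (w=60) → South
  Denby at 89 (w=450) → South
North captures 786; South captures 520.

786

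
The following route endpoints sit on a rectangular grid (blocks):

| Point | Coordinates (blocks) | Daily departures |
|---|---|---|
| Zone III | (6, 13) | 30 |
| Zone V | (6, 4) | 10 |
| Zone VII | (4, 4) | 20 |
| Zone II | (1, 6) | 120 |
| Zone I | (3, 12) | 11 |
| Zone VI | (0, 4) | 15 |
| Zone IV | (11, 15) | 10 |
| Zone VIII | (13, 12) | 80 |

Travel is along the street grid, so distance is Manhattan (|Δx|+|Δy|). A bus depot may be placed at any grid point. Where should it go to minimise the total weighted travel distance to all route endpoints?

Manhattan distance separates: Σwᵢ(|x−xᵢ|+|y−yᵢ|) = Σwᵢ|x−xᵢ| + Σwᵢ|y−yᵢ|, so x and y are optimised independently as 1-D weighted medians.
Total weight W = 296; half = 148.
x-coordinate, sorted with cumulative weight:
  x=0 (Zone VI, w=15) cum 15
  x=1 (Zone II, w=120) cum 135
  x=3 (Zone I, w=11) cum 146
  x=4 (Zone VII, w=20) cum 166  ← median
  x=6 (Zone III, w=30) cum 196
  x=6 (Zone V, w=10) cum 206
  x=11 (Zone IV, w=10) cum 216
  x=13 (Zone VIII, w=80) cum 296
⇒ x* = 4
y-coordinate, sorted with cumulative weight:
  y=4 (Zone V, w=10) cum 10
  y=4 (Zone VII, w=20) cum 30
  y=4 (Zone VI, w=15) cum 45
  y=6 (Zone II, w=120) cum 165  ← median
  y=12 (Zone I, w=11) cum 176
  y=12 (Zone VIII, w=80) cum 256
  y=13 (Zone III, w=30) cum 286
  y=15 (Zone IV, w=10) cum 296
⇒ y* = 6

(4, 6)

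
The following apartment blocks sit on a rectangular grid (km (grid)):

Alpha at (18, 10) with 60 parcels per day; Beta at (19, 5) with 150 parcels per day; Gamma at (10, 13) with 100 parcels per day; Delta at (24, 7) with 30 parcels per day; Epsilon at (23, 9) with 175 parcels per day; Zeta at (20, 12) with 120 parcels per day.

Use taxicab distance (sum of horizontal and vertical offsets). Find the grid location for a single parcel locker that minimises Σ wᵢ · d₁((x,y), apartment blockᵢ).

Manhattan distance separates: Σwᵢ(|x−xᵢ|+|y−yᵢ|) = Σwᵢ|x−xᵢ| + Σwᵢ|y−yᵢ|, so x and y are optimised independently as 1-D weighted medians.
Total weight W = 635; half = 317.5.
x-coordinate, sorted with cumulative weight:
  x=10 (Gamma, w=100) cum 100
  x=18 (Alpha, w=60) cum 160
  x=19 (Beta, w=150) cum 310
  x=20 (Zeta, w=120) cum 430  ← median
  x=23 (Epsilon, w=175) cum 605
  x=24 (Delta, w=30) cum 635
⇒ x* = 20
y-coordinate, sorted with cumulative weight:
  y=5 (Beta, w=150) cum 150
  y=7 (Delta, w=30) cum 180
  y=9 (Epsilon, w=175) cum 355  ← median
  y=10 (Alpha, w=60) cum 415
  y=12 (Zeta, w=120) cum 535
  y=13 (Gamma, w=100) cum 635
⇒ y* = 9

(20, 9)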